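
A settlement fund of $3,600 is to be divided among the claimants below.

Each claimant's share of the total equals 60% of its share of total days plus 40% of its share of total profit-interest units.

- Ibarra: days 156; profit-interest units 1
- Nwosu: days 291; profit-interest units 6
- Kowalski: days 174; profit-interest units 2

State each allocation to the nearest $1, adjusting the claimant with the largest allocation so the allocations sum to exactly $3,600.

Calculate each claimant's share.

Totals — days 621, profit-interest units 9.
Composite weights (60% days + 40% profit-interest units): Ibarra 0.1952; Nwosu 0.5478; Kowalski 0.2570.
Proportional shares: Ibarra 702.61; Nwosu 1,972.17; Kowalski 925.22.
After rounding ($1): Ibarra $703; Nwosu $1,972; Kowalski $925. Sum = $3,600.
Rounded total matches; no reconciliation needed.

Ibarra: $703 | Nwosu: $1,972 | Kowalski: $925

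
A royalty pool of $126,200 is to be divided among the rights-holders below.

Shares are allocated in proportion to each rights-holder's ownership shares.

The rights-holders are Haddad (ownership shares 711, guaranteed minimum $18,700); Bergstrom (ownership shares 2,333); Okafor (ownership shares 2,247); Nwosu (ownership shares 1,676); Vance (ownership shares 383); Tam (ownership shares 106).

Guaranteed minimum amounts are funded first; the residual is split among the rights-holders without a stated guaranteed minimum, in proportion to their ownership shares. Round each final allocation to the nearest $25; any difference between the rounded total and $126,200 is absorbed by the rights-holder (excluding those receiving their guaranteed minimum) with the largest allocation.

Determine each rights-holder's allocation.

Haddad: $18,700 · Bergstrom: $37,200 · Okafor: $35,800 · Nwosu: $26,700 · Vance: $6,100 · Tam: $1,700

Guaranteed amounts: Haddad $18,700. Balance $107,500.
Balance split over remaining ownership shares 6,745: Bergstrom 37,182.73 → $37,175; Okafor 35,812.08 → $35,800; Nwosu 26,711.64 → $26,700; Vance 6,104.15 → $6,100; Tam 1,689.40 → $1,700.
Rounding difference +$25 applied to Bergstrom → $37,200.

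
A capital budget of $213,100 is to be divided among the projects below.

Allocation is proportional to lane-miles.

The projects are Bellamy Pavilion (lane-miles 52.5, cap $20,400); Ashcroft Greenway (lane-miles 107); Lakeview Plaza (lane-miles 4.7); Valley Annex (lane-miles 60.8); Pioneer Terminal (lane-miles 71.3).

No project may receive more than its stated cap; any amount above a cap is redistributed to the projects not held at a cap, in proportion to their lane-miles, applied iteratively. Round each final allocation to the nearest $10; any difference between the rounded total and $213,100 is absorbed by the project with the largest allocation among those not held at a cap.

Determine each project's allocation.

Bellamy Pavilion: $20,400 | Ashcroft Greenway: $84,570 | Lakeview Plaza: $3,710 | Valley Annex: $48,060 | Pioneer Terminal: $56,360

Sum of lane-miles: 296.3.
Proportional shares (ignoring caps): Bellamy Pavilion 37,758.18; Ashcroft Greenway 76,954.78; Lakeview Plaza 3,380.26; Valley Annex 43,727.57; Pioneer Terminal 51,279.21.
Held at cap: Bellamy Pavilion ($20,400); balance $192,700 reallocated over remaining lane-miles 243.8.
Shares after redistribution: Ashcroft Greenway 84,573.01 → $84,570; Lakeview Plaza 3,714.89 → $3,710; Valley Annex 48,056.44 → $48,060; Pioneer Terminal 56,355.66 → $56,360.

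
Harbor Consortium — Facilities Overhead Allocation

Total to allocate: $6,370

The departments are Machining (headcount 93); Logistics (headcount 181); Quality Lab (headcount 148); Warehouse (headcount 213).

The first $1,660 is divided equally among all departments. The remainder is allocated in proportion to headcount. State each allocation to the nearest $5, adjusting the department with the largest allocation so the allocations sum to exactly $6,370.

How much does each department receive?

Machining: $1,105 · Logistics: $1,760 · Quality Lab: $1,515 · Warehouse: $1,990

$1,660 shared equally gives $415 per department.
Remainder $4,710 by headcount (total 635): Machining 689.81 → $690; Logistics 1,342.54 → $1,345; Quality Lab 1,097.76 → $1,100; Warehouse 1,579.89 → $1,580.
Rounding difference −$5 on remainder applied to Warehouse.
Totals: Machining $415 + $690 = $1,105; Logistics $415 + $1,345 = $1,760; Quality Lab $415 + $1,100 = $1,515; Warehouse $415 + $1,575 = $1,990.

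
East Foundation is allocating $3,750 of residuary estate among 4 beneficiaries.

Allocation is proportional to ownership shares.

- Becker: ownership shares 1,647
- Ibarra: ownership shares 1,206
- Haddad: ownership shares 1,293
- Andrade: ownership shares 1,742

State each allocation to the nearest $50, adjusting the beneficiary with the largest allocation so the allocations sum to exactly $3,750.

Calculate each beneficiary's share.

Combined ownership shares = 5,888.
Unrounded shares: Becker 1,647/5,888 × $3,750 = 1,048.96; Ibarra 1,206/5,888 × $3,750 = 768.09; Haddad 1,293/5,888 × $3,750 = 823.50; Andrade 1,742/5,888 × $3,750 = 1,109.46.
After rounding ($50): Becker $1,050; Ibarra $750; Haddad $800; Andrade $1,100. Sum = $3,700.
Difference $3,750 − $3,700 = +$50 applied to largest allocation (Andrade): Andrade becomes $1,150.

Becker: $1,050 · Ibarra: $750 · Haddad: $800 · Andrade: $1,150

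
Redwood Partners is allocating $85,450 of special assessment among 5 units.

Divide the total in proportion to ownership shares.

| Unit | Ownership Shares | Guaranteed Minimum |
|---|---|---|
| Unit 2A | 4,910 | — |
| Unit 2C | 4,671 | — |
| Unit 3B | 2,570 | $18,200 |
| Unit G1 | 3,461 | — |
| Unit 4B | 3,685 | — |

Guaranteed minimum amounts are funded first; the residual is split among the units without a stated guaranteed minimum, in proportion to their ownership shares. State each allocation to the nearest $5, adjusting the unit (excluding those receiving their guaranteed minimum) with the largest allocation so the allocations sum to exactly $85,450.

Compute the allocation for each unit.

Unit 2A: $19,740 | Unit 2C: $18,780 | Unit 3B: $18,200 | Unit G1: $13,915 | Unit 4B: $14,815

Minimums first: Unit 3B $18,200. Balance $67,250.
Balance split over remaining ownership shares 16,727: Unit 2A 19,740.39 → $19,740; Unit 2C 18,779.50 → $18,780; Unit G1 13,914.76 → $13,915; Unit 4B 14,815.34 → $14,815.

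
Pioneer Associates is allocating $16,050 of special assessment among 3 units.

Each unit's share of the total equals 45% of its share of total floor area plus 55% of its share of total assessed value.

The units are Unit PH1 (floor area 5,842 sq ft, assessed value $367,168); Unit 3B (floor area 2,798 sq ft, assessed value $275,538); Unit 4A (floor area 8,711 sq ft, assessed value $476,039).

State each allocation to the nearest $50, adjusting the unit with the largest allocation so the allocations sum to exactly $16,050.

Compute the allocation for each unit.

Floor area total 17,351; assessed value total 1,118,745.
Composite weights (45% floor area + 55% assessed value): Unit PH1 0.3320; Unit 3B 0.2080; Unit 4A 0.4600.
Raw shares: Unit PH1 5,328.93; Unit 3B 3,338.83; Unit 4A 7,382.23.
At nearest $50: Unit PH1 $5,350; Unit 3B $3,350; Unit 4A $7,400. Sum = $16,100.
Difference $16,050 − $16,100 = −$50 applied to largest allocation (Unit 4A): Unit 4A becomes $7,350.

Unit PH1: $5,350; Unit 3B: $3,350; Unit 4A: $7,350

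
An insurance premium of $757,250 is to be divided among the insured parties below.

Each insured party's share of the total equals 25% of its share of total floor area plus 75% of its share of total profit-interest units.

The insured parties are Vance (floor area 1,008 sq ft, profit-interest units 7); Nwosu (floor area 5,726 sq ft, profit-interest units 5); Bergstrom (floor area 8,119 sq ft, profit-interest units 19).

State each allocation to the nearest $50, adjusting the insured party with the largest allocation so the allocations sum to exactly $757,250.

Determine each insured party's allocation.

Vance: $141,100 · Nwosu: $164,600 · Bergstrom: $451,550

Floor area total 14,853; profit-interest units total 31.
Composite weights (25% floor area + 75% profit-interest units): Vance 0.1863; Nwosu 0.2173; Bergstrom 0.5963.
Proportional shares: Vance 141,091.66; Nwosu 164,584.94; Bergstrom 451,573.40.
Rounded to nearest $50: Vance $141,100; Nwosu $164,600; Bergstrom $451,550. Sum = $757,250.
Rounded total matches; no reconciliation needed.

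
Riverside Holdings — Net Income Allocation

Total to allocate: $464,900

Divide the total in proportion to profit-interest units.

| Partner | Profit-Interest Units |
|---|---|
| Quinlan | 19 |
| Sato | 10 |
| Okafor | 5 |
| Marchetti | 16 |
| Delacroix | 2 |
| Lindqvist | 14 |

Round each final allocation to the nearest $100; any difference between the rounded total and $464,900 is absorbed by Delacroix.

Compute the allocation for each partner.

Combined profit-interest units = 66.
Proportional shares: Quinlan 19/66 × $464,900 = 133,834.85; Sato 10/66 × $464,900 = 70,439.39; Okafor 5/66 × $464,900 = 35,219.70; Marchetti 16/66 × $464,900 = 112,703.03; Delacroix 2/66 × $464,900 = 14,087.88; Lindqvist 14/66 × $464,900 = 98,615.15.
After rounding ($100): Quinlan $133,800; Sato $70,400; Okafor $35,200; Marchetti $112,700; Delacroix $14,100; Lindqvist $98,600. Sum = $464,800.
Difference $464,900 − $464,800 = +$100 applied to Delacroix: Delacroix becomes $14,200.

Quinlan: $133,800 · Sato: $70,400 · Okafor: $35,200 · Marchetti: $112,700 · Delacroix: $14,200 · Lindqvist: $98,600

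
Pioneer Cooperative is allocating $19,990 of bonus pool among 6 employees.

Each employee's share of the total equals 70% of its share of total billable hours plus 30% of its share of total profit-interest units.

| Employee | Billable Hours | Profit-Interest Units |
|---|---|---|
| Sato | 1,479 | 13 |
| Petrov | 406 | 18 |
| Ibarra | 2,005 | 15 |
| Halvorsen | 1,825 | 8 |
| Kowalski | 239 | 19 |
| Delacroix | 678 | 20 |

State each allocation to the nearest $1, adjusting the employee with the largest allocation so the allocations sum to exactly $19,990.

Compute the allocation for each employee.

Totals — billable hours 6,632, profit-interest units 93.
Composite weights (70% billable hours + 30% profit-interest units): Sato 0.1980; Petrov 0.1009; Ibarra 0.2600; Halvorsen 0.2184; Kowalski 0.0865; Delacroix 0.1361.
Unrounded shares: Sato 3,958.86; Petrov 2,017.34; Ibarra 5,197.65; Halvorsen 4,366.48; Kowalski 1,729.46; Delacroix 2,720.20.
Rounded to nearest $1: Sato $3,959; Petrov $2,017; Ibarra $5,198; Halvorsen $4,366; Kowalski $1,729; Delacroix $2,720. Sum = $19,989.
Difference $19,990 − $19,989 = +$1 applied to largest allocation (Ibarra): Ibarra becomes $5,199.

Sato: $3,959 | Petrov: $2,017 | Ibarra: $5,199 | Halvorsen: $4,366 | Kowalski: $1,729 | Delacroix: $2,720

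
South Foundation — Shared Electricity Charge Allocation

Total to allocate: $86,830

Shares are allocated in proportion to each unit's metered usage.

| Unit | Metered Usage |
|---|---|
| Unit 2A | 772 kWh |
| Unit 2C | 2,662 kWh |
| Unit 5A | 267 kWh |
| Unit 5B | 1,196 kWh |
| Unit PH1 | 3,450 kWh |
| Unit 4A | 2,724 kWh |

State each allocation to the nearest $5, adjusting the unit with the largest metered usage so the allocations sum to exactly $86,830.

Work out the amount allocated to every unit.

Unit 2A: $6,055 · Unit 2C: $20,880 · Unit 5A: $2,095 · Unit 5B: $9,380 · Unit PH1: $27,055 · Unit 4A: $21,365

Sum of metered usage: 11,071.
Pro-rata amounts: Unit 2A 772/11,071 × $86,830 = 6,054.81; Unit 2C 2,662/11,071 × $86,830 = 20,878.10; Unit 5A 267/11,071 × $86,830 = 2,094.08; Unit 5B 1,196/11,071 × $86,830 = 9,380.24; Unit PH1 3,450/11,071 × $86,830 = 27,058.40; Unit 4A 2,724/11,071 × $86,830 = 21,364.37.
At nearest $5: Unit 2A $6,055; Unit 2C $20,880; Unit 5A $2,095; Unit 5B $9,380; Unit PH1 $27,060; Unit 4A $21,365. Sum = $86,835.
Difference $86,830 − $86,835 = −$5 applied to largest metered usage (Unit PH1): Unit PH1 becomes $27,055.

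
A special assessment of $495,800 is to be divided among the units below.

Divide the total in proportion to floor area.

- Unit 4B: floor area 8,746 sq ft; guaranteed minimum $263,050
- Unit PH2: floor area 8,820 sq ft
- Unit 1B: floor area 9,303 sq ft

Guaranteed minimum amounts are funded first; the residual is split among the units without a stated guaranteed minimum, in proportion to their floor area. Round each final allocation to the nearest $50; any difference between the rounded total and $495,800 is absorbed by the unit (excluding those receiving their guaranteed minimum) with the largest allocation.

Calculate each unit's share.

Fund the minimums — Unit 4B $263,050. Remaining pool $232,750.
Remaining pool split over remaining floor area 18,123: Unit PH2 113,273.46 → $113,250; Unit 1B 119,476.54 → $119,500.

Unit 4B: $263,050 | Unit PH2: $113,250 | Unit 1B: $119,500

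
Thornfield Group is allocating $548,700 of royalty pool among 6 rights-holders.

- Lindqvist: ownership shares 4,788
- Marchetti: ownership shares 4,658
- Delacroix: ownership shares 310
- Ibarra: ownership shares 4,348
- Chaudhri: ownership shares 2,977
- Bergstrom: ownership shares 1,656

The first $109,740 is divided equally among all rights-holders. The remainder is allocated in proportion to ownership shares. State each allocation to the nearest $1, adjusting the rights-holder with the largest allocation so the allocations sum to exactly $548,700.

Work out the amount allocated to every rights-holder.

Lindqvist: $130,460 | Marchetti: $127,415 | Delacroix: $25,553 | Ibarra: $120,153 | Chaudhri: $88,033 | Bergstrom: $57,086

First tranche $109,740 split equally: $18,290 each.
Remainder $438,960 by ownership shares (total 18,737): Lindqvist 112,170.60 → $112,171; Marchetti 109,125.03 → $109,125; Delacroix 7,262.51 → $7,263; Ibarra 101,862.52 → $101,863; Chaudhri 69,743.498 → $69,743; Bergstrom 38,795.85 → $38,796.
Rounding difference −$1 on remainder applied to Lindqvist.
Totals: Lindqvist $18,290 + $112,170 = $130,460; Marchetti $18,290 + $109,125 = $127,415; Delacroix $18,290 + $7,263 = $25,553; Ibarra $18,290 + $101,863 = $120,153; Chaudhri $18,290 + $69,743 = $88,033; Bergstrom $18,290 + $38,796 = $57,086.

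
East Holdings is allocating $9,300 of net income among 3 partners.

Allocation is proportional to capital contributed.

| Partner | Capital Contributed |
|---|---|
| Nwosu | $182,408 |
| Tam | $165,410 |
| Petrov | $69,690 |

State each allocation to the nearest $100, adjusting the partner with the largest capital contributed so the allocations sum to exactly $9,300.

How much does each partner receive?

Sum of capital contributed: 417,508.
Proportional shares: Nwosu 182,408/417,508 × $9,300 = 4,063.14; Tam 165,410/417,508 × $9,300 = 3,684.51; Petrov 69,690/417,508 × $9,300 = 1,552.35.
After rounding ($100): Nwosu $4,100; Tam $3,700; Petrov $1,600. Sum = $9,400.
Difference $9,300 − $9,400 = −$100 applied to largest capital contributed (Nwosu): Nwosu becomes $4,000.

Nwosu: $4,000; Tam: $3,700; Petrov: $1,600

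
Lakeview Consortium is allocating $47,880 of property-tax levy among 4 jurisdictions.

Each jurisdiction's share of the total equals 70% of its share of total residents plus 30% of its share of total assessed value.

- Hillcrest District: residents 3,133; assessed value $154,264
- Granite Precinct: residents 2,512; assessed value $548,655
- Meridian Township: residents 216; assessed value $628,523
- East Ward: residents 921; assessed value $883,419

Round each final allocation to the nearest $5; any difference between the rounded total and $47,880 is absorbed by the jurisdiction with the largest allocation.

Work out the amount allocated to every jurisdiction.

Hillcrest District: $16,485; Granite Precinct: $15,970; Meridian Township: $5,145; East Ward: $10,280

Totals — residents 6,782, assessed value 2,214,861.
Blended shares (70% residents + 30% assessed value): Hillcrest District 0.3443; Granite Precinct 0.3336; Meridian Township 0.1074; East Ward 0.2147.
Raw shares: Hillcrest District 16,483.43; Granite Precinct 15,972.25; Meridian Township 5,143.60; East Ward 10,280.72.
At nearest $5: Hillcrest District $16,485; Granite Precinct $15,970; Meridian Township $5,145; East Ward $10,280. Sum = $47,880.
No rounding difference to absorb.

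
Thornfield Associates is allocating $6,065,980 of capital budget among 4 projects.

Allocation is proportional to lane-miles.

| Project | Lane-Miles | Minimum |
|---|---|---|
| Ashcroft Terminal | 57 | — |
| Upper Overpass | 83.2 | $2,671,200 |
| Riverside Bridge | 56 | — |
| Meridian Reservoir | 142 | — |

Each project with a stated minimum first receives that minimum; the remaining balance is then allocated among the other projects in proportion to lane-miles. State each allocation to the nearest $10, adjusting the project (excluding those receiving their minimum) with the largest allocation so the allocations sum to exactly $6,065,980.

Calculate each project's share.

Ashcroft Terminal: $758,830 | Upper Overpass: $2,671,200 | Riverside Bridge: $745,520 | Meridian Reservoir: $1,890,430

Fund the minimums — Upper Overpass $2,671,200. Residual $3,394,780.
Residual split over remaining lane-miles 255: Ashcroft Terminal 758,833.18 → $758,830; Riverside Bridge 745,520.31 → $745,520; Meridian Reservoir 1,890,426.51 → $1,890,430.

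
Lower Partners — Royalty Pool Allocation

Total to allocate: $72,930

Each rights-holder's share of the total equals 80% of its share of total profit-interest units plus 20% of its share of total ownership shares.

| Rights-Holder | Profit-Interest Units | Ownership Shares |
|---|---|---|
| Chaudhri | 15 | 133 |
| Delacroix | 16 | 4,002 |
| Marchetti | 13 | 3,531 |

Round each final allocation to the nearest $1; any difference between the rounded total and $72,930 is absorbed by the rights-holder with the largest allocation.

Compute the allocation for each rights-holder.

Profit-interest units total 44; ownership shares total 7,666.
Blended shares (80% profit-interest units + 20% ownership shares): Chaudhri 0.2762; Delacroix 0.3953; Marchetti 0.3285.
Proportional shares: Chaudhri 20,143.06; Delacroix 28,830.55; Marchetti 23,956.39.
Rounded to nearest $1: Chaudhri $20,143; Delacroix $28,831; Marchetti $23,956. Sum = $72,930.
Sum already equals the total — no adjustment.

Chaudhri: $20,143; Delacroix: $28,831; Marchetti: $23,956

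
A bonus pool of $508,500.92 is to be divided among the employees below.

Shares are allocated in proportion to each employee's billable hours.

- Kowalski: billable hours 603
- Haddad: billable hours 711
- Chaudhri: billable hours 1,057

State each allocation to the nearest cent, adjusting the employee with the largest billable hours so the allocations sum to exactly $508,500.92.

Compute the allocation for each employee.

Sum of billable hours: 603 + 711 + 1,057 = 2,371.
Raw shares: Kowalski 129,323.5153; Haddad 152,485.9359; Chaudhri 226,691.4688.
At nearest cent: Kowalski $129,323.52; Haddad $152,485.94; Chaudhri $226,691.47. Sum = $508,500.93.
Difference $508,500.92 − $508,500.93 = −$0.01 applied to largest billable hours (Chaudhri): Chaudhri becomes $226,691.46.

Kowalski: $129,323.52; Haddad: $152,485.94; Chaudhri: $226,691.46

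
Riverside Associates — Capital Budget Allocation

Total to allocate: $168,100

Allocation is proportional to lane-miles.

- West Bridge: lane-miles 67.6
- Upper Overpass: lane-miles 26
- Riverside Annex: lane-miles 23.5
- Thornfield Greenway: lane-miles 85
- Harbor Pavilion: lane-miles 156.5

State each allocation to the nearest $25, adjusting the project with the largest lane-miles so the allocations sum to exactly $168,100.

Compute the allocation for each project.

Lane-miles total: 358.6.
Unrounded shares: West Bridge 67.6/358.6 × $168,100 = 31,688.68; Upper Overpass 26/358.6 × $168,100 = 12,187.95; Riverside Annex 23.5/358.6 × $168,100 = 11,016.03; Thornfield Greenway 85/358.6 × $168,100 = 39,845.23; Harbor Pavilion 156.5/358.6 × $168,100 = 73,362.10.
After rounding ($25): West Bridge $31,700; Upper Overpass $12,200; Riverside Annex $11,025; Thornfield Greenway $39,850; Harbor Pavilion $73,350. Sum = $168,125.
Difference $168,100 − $168,125 = −$25 applied to largest lane-miles (Harbor Pavilion): Harbor Pavilion becomes $73,325.

West Bridge: $31,700 · Upper Overpass: $12,200 · Riverside Annex: $11,025 · Thornfield Greenway: $39,850 · Harbor Pavilion: $73,325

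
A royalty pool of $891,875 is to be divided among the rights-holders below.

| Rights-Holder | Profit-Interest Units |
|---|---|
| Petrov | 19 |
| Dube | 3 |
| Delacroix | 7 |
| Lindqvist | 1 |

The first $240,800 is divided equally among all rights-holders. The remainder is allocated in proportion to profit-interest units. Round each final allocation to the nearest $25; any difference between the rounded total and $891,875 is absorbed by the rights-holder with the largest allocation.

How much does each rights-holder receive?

Equal tier: $240,800 ÷ 4 = $60,200 apiece.
Remainder $651,075 by profit-interest units (total 30): Petrov 412,347.50 → $412,350; Dube 65,107.50 → $65,100; Delacroix 151,917.50 → $151,925; Lindqvist 21,702.50 → $21,700.
Totals: Petrov $60,200 + $412,350 = $472,550; Dube $60,200 + $65,100 = $125,300; Delacroix $60,200 + $151,925 = $212,125; Lindqvist $60,200 + $21,700 = $81,900.

Petrov: $472,550; Dube: $125,300; Delacroix: $212,125; Lindqvist: $81,900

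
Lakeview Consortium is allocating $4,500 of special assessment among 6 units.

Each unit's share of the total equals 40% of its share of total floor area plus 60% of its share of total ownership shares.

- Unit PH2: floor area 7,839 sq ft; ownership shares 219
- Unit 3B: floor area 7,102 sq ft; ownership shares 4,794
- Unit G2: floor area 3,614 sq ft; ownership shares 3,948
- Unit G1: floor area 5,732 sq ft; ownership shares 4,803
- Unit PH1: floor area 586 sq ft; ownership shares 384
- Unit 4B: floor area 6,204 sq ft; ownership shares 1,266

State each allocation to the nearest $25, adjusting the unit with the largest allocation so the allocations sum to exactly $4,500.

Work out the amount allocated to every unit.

Totals — floor area 31,077, ownership shares 15,414.
Blended shares (40% floor area + 60% ownership shares): Unit PH2 0.1094; Unit 3B 0.2780; Unit G2 0.2002; Unit G1 0.2607; Unit PH1 0.0225; Unit 4B 0.1291.
Raw shares: Unit PH2 492.40; Unit 3B 1,251.10; Unit G2 900.88; Unit G1 1,173.32; Unit PH1 101.21; Unit 4B 581.10.
At nearest $25: Unit PH2 $500; Unit 3B $1,250; Unit G2 $900; Unit G1 $1,175; Unit PH1 $100; Unit 4B $575. Sum = $4,500.
Sum already equals the total — no adjustment.

Unit PH2: $500 | Unit 3B: $1,250 | Unit G2: $900 | Unit G1: $1,175 | Unit PH1: $100 | Unit 4B: $575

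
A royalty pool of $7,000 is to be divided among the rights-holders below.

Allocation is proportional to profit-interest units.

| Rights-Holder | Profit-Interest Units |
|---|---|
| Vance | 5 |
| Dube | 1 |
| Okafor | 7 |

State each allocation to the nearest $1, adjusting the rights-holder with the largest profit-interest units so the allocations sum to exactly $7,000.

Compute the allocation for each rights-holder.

Vance: $2,692 | Dube: $538 | Okafor: $3,770

Total profit-interest units = 5 + 1 + 7 = 13.
Proportional shares: Vance 2,692.31; Dube 538.46; Okafor 3,769.23.
At nearest $1: Vance $2,692; Dube $538; Okafor $3,769. Sum = $6,999.
Difference $7,000 − $6,999 = +$1 applied to largest profit-interest units (Okafor): Okafor becomes $3,770.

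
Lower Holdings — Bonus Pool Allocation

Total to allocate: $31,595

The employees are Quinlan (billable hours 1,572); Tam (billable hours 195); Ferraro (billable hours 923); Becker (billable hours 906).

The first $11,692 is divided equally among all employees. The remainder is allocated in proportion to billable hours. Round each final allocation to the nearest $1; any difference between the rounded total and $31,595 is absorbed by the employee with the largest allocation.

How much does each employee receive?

Quinlan: $11,624 | Tam: $4,002 | Ferraro: $8,032 | Becker: $7,937

First tranche $11,692 split equally: $2,923 each.
Remainder $19,903 by billable hours (total 3,596): Quinlan 8,700.64 → $8,701; Tam 1,079.28 → $1,079; Ferraro 5,108.58 → $5,109; Becker 5,014.49 → $5,014.
Totals: Quinlan $2,923 + $8,701 = $11,624; Tam $2,923 + $1,079 = $4,002; Ferraro $2,923 + $5,109 = $8,032; Becker $2,923 + $5,014 = $7,937.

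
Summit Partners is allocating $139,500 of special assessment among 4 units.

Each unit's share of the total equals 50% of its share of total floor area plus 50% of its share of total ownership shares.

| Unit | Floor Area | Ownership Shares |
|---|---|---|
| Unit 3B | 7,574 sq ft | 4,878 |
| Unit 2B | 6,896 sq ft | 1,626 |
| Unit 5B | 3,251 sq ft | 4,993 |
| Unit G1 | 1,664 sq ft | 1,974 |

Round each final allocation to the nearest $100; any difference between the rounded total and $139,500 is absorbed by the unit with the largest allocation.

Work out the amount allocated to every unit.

Unit 3B: $52,500 | Unit 2B: $33,200 | Unit 5B: $37,600 | Unit G1: $16,200

Totals — floor area 19,385, ownership shares 13,471.
Combined weights (50% floor area + 50% ownership shares): Unit 3B 0.3764; Unit 2B 0.2382; Unit 5B 0.2692; Unit G1 0.1162.
Raw shares: Unit 3B 52,509.59; Unit 2B 33,231.88; Unit 5B 37,550.26; Unit G1 16,208.27.
Rounded to nearest $100: Unit 3B $52,500; Unit 2B $33,200; Unit 5B $37,600; Unit G1 $16,200. Sum = $139,500.
No rounding difference to absorb.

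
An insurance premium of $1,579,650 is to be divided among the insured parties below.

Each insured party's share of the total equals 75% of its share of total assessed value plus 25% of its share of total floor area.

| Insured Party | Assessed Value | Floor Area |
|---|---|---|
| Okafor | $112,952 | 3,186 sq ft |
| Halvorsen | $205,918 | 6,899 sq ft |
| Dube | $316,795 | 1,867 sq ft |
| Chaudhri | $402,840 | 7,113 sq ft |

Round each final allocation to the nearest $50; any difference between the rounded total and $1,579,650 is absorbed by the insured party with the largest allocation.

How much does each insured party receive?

Totals — assessed value 1,038,505, floor area 19,065.
Blended shares (75% assessed value + 25% floor area): Okafor 0.1234; Halvorsen 0.2392; Dube 0.2533; Chaudhri 0.3842.
Proportional shares: Okafor 194,851.66; Halvorsen 377,819.35; Dube 400,076.14; Chaudhri 606,902.85.
At nearest $50: Okafor $194,850; Halvorsen $377,800; Dube $400,100; Chaudhri $606,900. Sum = $1,579,650.
Sum already equals the total — no adjustment.

Okafor: $194,850 | Halvorsen: $377,800 | Dube: $400,100 | Chaudhri: $606,900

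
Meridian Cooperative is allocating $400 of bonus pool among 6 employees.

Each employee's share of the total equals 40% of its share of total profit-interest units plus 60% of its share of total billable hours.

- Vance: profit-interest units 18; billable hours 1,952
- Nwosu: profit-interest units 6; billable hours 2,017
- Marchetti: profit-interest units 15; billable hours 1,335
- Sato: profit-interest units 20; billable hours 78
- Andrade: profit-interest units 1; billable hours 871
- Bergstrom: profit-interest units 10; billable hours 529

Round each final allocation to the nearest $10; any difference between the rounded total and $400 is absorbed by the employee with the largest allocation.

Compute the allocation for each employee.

Totals — profit-interest units 70, billable hours 6,782.
Combined weights (40% profit-interest units + 60% billable hours): Vance 0.2755; Nwosu 0.2127; Marchetti 0.2038; Sato 0.1212; Andrade 0.0828; Bergstrom 0.1039.
Raw shares: Vance 110.22; Nwosu 85.09; Marchetti 81.53; Sato 48.47; Andrade 33.11; Bergstrom 41.58.
At nearest $10: Vance $110; Nwosu $90; Marchetti $80; Sato $50; Andrade $30; Bergstrom $40. Sum = $400.
Sum already equals the total — no adjustment.

Vance: $110 | Nwosu: $90 | Marchetti: $80 | Sato: $50 | Andrade: $30 | Bergstrom: $40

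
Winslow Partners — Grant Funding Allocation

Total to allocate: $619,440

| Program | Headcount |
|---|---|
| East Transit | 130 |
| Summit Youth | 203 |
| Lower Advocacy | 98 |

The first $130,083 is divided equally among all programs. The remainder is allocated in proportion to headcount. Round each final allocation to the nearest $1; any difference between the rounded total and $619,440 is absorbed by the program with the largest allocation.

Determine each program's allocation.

East Transit: $190,963; Summit Youth: $273,847; Lower Advocacy: $154,630

First tranche $130,083 split equally: $43,361 each.
Remainder $489,357 by headcount (total 431): East Transit 147,601.88 → $147,602; Summit Youth 230,486.01 → $230,486; Lower Advocacy 111,269.11 → $111,269.
Totals: East Transit $43,361 + $147,602 = $190,963; Summit Youth $43,361 + $230,486 = $273,847; Lower Advocacy $43,361 + $111,269 = $154,630.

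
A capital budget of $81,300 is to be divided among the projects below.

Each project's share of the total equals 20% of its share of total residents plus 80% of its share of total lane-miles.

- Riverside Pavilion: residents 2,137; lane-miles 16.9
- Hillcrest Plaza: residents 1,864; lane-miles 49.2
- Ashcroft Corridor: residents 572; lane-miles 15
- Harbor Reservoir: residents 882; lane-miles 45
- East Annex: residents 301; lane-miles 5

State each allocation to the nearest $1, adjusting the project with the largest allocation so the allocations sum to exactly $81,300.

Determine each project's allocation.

Riverside Pavilion: $14,421; Hillcrest Plaza: $29,675; Ashcroft Corridor: $9,057; Harbor Reservoir: $24,816; East Annex: $3,331

Totals — residents 5,756, lane-miles 131.1.
Blended shares (20% residents + 80% lane-miles): Riverside Pavilion 0.1774; Hillcrest Plaza 0.3650; Ashcroft Corridor 0.1114; Harbor Reservoir 0.3052; East Annex 0.0410.
Proportional shares: Riverside Pavilion 14,421.02; Hillcrest Plaza 29,674.18; Ashcroft Corridor 9,057.48; Harbor Reservoir 24,816.49; East Annex 3,330.84.
Rounded to nearest $1: Riverside Pavilion $14,421; Hillcrest Plaza $29,674; Ashcroft Corridor $9,057; Harbor Reservoir $24,816; East Annex $3,331. Sum = $81,299.
Difference $81,300 − $81,299 = +$1 applied to largest allocation (Hillcrest Plaza): Hillcrest Plaza becomes $29,675.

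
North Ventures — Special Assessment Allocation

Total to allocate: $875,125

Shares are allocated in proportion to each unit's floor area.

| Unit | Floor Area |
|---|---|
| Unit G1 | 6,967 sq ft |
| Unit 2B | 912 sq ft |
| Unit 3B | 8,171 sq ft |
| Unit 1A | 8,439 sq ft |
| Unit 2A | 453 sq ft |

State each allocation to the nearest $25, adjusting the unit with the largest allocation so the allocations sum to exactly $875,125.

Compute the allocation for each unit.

Floor area total: 24,942.
Raw shares: Unit G1 6,967/24,942 × $875,125 = 244,446.95; Unit 2B 912/24,942 × $875,125 = 31,998.80; Unit 3B 8,171/24,942 × $875,125 = 286,690.98; Unit 1A 8,439/24,942 × $875,125 = 296,094.13; Unit 2A 453/24,942 × $875,125 = 15,894.14.
Rounded to nearest $25: Unit G1 $244,450; Unit 2B $32,000; Unit 3B $286,700; Unit 1A $296,100; Unit 2A $15,900. Sum = $875,150.
Difference $875,125 − $875,150 = −$25 applied to largest allocation (Unit 1A): Unit 1A becomes $296,075.

Unit G1: $244,450 | Unit 2B: $32,000 | Unit 3B: $286,700 | Unit 1A: $296,075 | Unit 2A: $15,900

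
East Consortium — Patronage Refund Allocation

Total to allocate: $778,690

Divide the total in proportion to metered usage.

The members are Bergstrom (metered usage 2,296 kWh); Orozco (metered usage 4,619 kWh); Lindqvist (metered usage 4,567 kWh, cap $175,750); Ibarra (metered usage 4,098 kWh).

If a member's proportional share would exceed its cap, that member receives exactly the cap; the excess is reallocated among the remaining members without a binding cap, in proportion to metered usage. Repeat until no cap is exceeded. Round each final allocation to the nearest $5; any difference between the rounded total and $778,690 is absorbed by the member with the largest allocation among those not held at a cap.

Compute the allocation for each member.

Metered usage total: 15,580.
Pro-rata shares before constraints: Bergstrom 114,754.32; Orozco 230,858.09; Lindqvist 228,259.13; Ibarra 204,818.46.
Cap binds for Lindqvist ($175,750); balance $602,940 reallocated over remaining metered usage 11,013.
Shares after redistribution: Bergstrom 125,701.47 → $125,700; Orozco 252,881.13 → $252,880; Ibarra 224,357.41 → $224,355.
Rounding difference +$5 applied to Orozco → $252,885.

Bergstrom: $125,700; Orozco: $252,885; Lindqvist: $175,750; Ibarra: $224,355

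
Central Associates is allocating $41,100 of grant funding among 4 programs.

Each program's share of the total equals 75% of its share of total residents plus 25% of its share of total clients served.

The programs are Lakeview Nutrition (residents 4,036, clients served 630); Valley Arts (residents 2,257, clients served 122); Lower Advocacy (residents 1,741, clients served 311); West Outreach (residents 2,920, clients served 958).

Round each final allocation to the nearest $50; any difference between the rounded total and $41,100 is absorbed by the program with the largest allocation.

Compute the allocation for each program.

Lakeview Nutrition: $14,550 | Valley Arts: $6,950 | Lower Advocacy: $6,500 | West Outreach: $13,100

Residents total 10,954; clients served total 2,021.
Blended shares (75% residents + 25% clients served): Lakeview Nutrition 0.3543; Valley Arts 0.1696; Lower Advocacy 0.1577; West Outreach 0.3184.
Unrounded shares: Lakeview Nutrition 14,560.46; Valley Arts 6,971.55; Lower Advocacy 6,480.40; West Outreach 13,087.58.
Rounded to nearest $50: Lakeview Nutrition $14,550; Valley Arts $6,950; Lower Advocacy $6,500; West Outreach $13,100. Sum = $41,100.
Rounded total matches; no reconciliation needed.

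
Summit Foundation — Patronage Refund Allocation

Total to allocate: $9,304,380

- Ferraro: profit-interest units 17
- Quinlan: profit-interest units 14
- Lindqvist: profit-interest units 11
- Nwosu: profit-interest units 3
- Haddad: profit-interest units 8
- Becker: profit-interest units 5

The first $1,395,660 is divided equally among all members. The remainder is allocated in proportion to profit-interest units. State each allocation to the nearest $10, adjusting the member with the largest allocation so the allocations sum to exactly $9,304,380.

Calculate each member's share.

Ferraro: $2,550,680 | Quinlan: $2,141,610 | Lindqvist: $1,732,540 | Nwosu: $641,680 | Haddad: $1,323,470 | Becker: $914,400

$1,395,660 shared equally gives $232,610 per member.
Remainder $7,908,720 by profit-interest units (total 58): Ferraro 2,318,073.10 → $2,318,070; Quinlan 1,909,001.38 → $1,909,000; Lindqvist 1,499,929.66 → $1,499,930; Nwosu 409,071.72 → $409,070; Haddad 1,090,857.93 → $1,090,860; Becker 681,786.21 → $681,790.
Totals: Ferraro $232,610 + $2,318,070 = $2,550,680; Quinlan $232,610 + $1,909,000 = $2,141,610; Lindqvist $232,610 + $1,499,930 = $1,732,540; Nwosu $232,610 + $409,070 = $641,680; Haddad $232,610 + $1,090,860 = $1,323,470; Becker $232,610 + $681,790 = $914,400.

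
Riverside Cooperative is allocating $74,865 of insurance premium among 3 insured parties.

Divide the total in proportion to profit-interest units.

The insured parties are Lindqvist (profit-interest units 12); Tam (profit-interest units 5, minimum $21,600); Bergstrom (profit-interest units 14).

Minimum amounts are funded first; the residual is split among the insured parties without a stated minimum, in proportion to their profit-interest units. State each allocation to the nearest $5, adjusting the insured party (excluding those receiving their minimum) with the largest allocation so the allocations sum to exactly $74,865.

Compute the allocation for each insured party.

Lindqvist: $24,585 | Tam: $21,600 | Bergstrom: $28,680

Guaranteed amounts: Tam $21,600. Balance $53,265.
Balance split over remaining profit-interest units 26: Lindqvist 24,583.85 → $24,585; Bergstrom 28,681.15 → $28,680.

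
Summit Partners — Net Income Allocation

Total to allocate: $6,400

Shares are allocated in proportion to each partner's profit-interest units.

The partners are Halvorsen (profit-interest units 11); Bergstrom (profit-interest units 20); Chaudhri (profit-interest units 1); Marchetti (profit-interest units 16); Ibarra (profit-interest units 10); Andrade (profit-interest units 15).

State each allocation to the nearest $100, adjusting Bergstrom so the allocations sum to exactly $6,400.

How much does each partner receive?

Combined profit-interest units = 73.
Raw shares: Halvorsen 11/73 × $6,400 = 964.38; Bergstrom 20/73 × $6,400 = 1,753.42; Chaudhri 1/73 × $6,400 = 87.67; Marchetti 16/73 × $6,400 = 1,402.74; Ibarra 10/73 × $6,400 = 876.71; Andrade 15/73 × $6,400 = 1,315.07.
After rounding ($100): Halvorsen $1,000; Bergstrom $1,800; Chaudhri $100; Marchetti $1,400; Ibarra $900; Andrade $1,300. Sum = $6,500.
Difference $6,400 − $6,500 = −$100 applied to Bergstrom: Bergstrom becomes $1,700.

Halvorsen: $1,000 | Bergstrom: $1,700 | Chaudhri: $100 | Marchetti: $1,400 | Ibarra: $900 | Andrade: $1,300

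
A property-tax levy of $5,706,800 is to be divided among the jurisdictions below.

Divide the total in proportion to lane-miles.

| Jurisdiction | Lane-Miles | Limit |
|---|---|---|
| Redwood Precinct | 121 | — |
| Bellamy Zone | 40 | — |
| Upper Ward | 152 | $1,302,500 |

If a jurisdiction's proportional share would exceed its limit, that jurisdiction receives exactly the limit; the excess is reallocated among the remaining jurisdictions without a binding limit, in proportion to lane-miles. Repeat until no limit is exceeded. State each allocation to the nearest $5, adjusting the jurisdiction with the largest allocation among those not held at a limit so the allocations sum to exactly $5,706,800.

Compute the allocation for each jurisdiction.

Redwood Precinct: $3,310,065 · Bellamy Zone: $1,094,235 · Upper Ward: $1,302,500

Total lane-miles = 313.
Unconstrained shares: Redwood Precinct 2,206,143.13; Bellamy Zone 729,303.51; Upper Ward 2,771,353.35.
Capped: Upper Ward ($1,302,500); balance $4,404,300 reallocated over remaining lane-miles 161.
Remaining shares: Redwood Precinct 3,310,063.98 → $3,310,065; Bellamy Zone 1,094,236.02 → $1,094,235.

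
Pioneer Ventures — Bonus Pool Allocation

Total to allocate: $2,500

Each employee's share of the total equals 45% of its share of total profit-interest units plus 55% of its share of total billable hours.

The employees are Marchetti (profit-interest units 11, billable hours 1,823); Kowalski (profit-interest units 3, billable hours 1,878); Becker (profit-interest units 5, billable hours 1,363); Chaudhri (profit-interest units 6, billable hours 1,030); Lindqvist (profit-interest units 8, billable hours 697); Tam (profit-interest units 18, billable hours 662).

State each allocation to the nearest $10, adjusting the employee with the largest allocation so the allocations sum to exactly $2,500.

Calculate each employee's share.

Marchetti: $580 | Kowalski: $410 | Becker: $360 | Chaudhri: $320 | Lindqvist: $310 | Tam: $520

Totals — profit-interest units 51, billable hours 7,453.
Combined weights (45% profit-interest units + 55% billable hours): Marchetti 0.2316; Kowalski 0.1651; Becker 0.1447; Chaudhri 0.1290; Lindqvist 0.1220; Tam 0.2077.
Raw shares: Marchetti 578.97; Kowalski 412.65; Becker 361.75; Chaudhri 322.38; Lindqvist 305.06; Tam 519.19.
Rounded to nearest $10: Marchetti $580; Kowalski $410; Becker $360; Chaudhri $320; Lindqvist $310; Tam $520. Sum = $2,500.
No rounding difference to absorb.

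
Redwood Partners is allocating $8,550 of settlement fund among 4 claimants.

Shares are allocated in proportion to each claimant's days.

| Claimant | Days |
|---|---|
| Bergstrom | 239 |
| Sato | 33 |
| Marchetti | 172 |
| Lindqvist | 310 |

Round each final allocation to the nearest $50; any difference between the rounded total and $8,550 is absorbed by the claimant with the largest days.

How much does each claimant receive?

Bergstrom: $2,700 · Sato: $350 · Marchetti: $1,950 · Lindqvist: $3,550

Combined days = 754.
Raw shares: Bergstrom 239/754 × $8,550 = 2,710.15; Sato 33/754 × $8,550 = 374.20; Marchetti 172/754 × $8,550 = 1,950.40; Lindqvist 310/754 × $8,550 = 3,515.25.
After rounding ($50): Bergstrom $2,700; Sato $350; Marchetti $1,950; Lindqvist $3,500. Sum = $8,500.
Difference $8,550 − $8,500 = +$50 applied to largest days (Lindqvist): Lindqvist becomes $3,550.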